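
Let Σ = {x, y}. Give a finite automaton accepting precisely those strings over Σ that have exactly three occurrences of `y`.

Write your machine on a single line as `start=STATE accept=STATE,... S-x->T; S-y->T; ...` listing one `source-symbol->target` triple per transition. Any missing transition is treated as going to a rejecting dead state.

Only the number of `y`s matters, and only up to 4. Make a chain A → B → C → D → E advanced by each `y` (with E absorbing); every other symbol self-loops. The accepting set is {D}.
       x  y 
>  A   A  B 
   B   B  C 
   C   C  D 
 * D   D  E 
   E   E  E 
(> = start, * = accepting)

start=A; accept=D; A-x->A; A-y->B; B-x->B; B-y->C; C-x->C; C-y->D; D-x->D; D-y->E; E-x->E; E-y->E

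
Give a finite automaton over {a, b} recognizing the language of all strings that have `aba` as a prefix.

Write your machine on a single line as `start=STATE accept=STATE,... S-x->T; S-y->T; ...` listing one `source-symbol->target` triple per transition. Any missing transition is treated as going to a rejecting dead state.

Check the first 3 symbols one by one: q0 through q2 record how many have matched `aba` so far; any wrong symbol goes to the dead state q4. After all 3 match we enter the accepting sink q3.
        a   b  
>  q0   q1  q4 
   q1   q4  q2 
   q2   q3  q4 
 * q3   q3  q3 
   q4   q4  q4 
(> = start, * = accepting)

start=q0; accept=q3; q0-a->q1; q0-b->q4; q1-a->q4; q1-b->q2; q2-a->q3; q2-b->q4; q3-a->q3; q3-b->q3; q4-a->q4; q4-b->q4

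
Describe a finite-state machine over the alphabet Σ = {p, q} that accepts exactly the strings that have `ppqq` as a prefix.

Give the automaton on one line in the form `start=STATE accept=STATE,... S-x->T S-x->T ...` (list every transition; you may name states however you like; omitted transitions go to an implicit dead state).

start=s0 accept=s4 s0-p->s1 s0-q->s5 s1-p->s2 s1-q->s5 s2-p->s5 s2-q->s3 s3-p->s5 s3-q->s4 s4-p->s4 s4-q->s4 s5-p->s5 s5-q->s5

Walk along `ppqq` while the input agrees: from s0 take `p` to s1, and so on. Any deviation drops to the rejecting sink s5. Once s4 is reached the prefix is confirmed and every continuation is accepted.
        p   q  
>  s0   s1  s5 
   s1   s2  s5 
   s2   s5  s3 
   s3   s5  s4 
 * s4   s4  s4 
   s5   s5  s5 
(> = start, * = accepting)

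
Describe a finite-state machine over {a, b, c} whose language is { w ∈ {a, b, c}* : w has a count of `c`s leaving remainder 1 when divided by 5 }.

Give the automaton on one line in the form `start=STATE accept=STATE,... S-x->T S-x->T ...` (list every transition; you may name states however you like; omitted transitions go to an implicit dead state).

start=q0 accept=q1 q0-a->q0 q0-b->q0 q0-c->q1 q1-a->q1 q1-b->q1 q1-c->q2 q2-a->q2 q2-b->q2 q2-c->q3 q3-a->q3 q3-b->q3 q3-c->q4 q4-a->q4 q4-b->q4 q4-c->q0

Keep the running count of `c`s modulo 5: each `c` advances along the cycle q0 → q1 → q2 → q3 → q4 → q0 while other symbols loop. Accept at q1.
        a   b   c  
>  q0   q0  q0  q1 
 * q1   q1  q1  q2 
   q2   q2  q2  q3 
   q3   q3  q3  q4 
   q4   q4  q4  q0 
(> = start, * = accepting)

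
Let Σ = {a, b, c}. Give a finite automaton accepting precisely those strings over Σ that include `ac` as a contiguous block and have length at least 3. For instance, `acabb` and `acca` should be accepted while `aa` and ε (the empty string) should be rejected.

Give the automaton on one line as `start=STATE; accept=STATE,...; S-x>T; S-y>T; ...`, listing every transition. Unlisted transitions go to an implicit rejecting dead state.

Handle the two conditions separately and then intersect. The first has 3 states tracking whether and how much of `ac` has been seen; the second has 5 states tracking the input length, saturating at 4. A product state is a pair (one from each), accepting exactly when both do. After merging equivalent states the machine shrinks.
A 6-state machine:
        a   b   c  
>  S0   S1  S2  S2 
   S1   S3  S2  S4 
   S2   S3  S2  S2 
   S3   S3  S2  S5 
   S4   S5  S5  S5 
 * S5   S5  S5  S5 
(> = start, * = accepting)

start=S0; accept=S5; S0-a>S1; S0-b>S2; S0-c>S2; S1-a>S3; S1-b>S2; S1-c>S4; S2-a>S3; S2-b>S2; S2-c>S2; S3-a>S3; S3-b>S2; S3-c>S5; S4-a>S5; S4-b>S5; S4-c>S5; S5-a>S5; S5-b>S5; S5-c>S5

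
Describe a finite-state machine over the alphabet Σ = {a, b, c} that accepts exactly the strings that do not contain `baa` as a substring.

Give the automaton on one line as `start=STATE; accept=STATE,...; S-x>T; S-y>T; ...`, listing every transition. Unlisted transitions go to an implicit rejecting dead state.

start=q0; accept=q0,q1,q2; q0-a>q0; q0-b>q1; q0-c>q0; q1-a>q2; q1-b>q1; q1-c>q0; q2-a>q3; q2-b>q1; q2-c>q0; q3-a>q3; q3-b>q3; q3-c>q3

Track partial matches of the forbidden pattern `baa`. State q3 is a dead state reached once `baa` has occurred; every other state accepts. q0 means no part of `baa` is currently matched.
4 states suffice.
        a   b   c  
>* q0   q0  q1  q0 
 * q1   q2  q1  q0 
 * q2   q3  q1  q0 
   q3   q3  q3  q3 
(> = start, * = accepting)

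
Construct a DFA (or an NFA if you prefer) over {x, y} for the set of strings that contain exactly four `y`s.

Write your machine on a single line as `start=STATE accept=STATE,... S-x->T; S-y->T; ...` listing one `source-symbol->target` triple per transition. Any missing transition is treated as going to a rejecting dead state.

start=q0; accept=q4; q0-x->q0; q0-y->q1; q1-x->q1; q1-y->q2; q2-x->q2; q2-y->q3; q3-x->q3; q3-y->q4; q4-x->q4; q4-y->q5; q5-x->q5; q5-y->q5

Count `y`s, saturating at 5: states q0 through q4 mean 0 through 4 `y`s seen; q5 means more than 4. Each `y` increments (capped at q5); other symbols loop. Accept from {q4}.
A 6-state machine:
        x   y  
>  q0   q0  q1 
   q1   q1  q2 
   q2   q2  q3 
   q3   q3  q4 
 * q4   q4  q5 
   q5   q5  q5 
(> = start, * = accepting)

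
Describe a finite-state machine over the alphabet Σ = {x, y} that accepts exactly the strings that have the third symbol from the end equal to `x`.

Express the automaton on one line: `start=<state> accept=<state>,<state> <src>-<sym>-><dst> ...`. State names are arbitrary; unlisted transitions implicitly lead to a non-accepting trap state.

start=S0 accept=S7,S8,S9,S10 S0-x->S1 S0-y->S2 S1-x->S3 S1-y->S4 S2-x->S5 S2-y->S6 S3-x->S7 S3-y->S8 S4-x->S9 S4-y->S10 S5-x->S11 S5-y->S12 S6-x->S13 S6-y->S14 S7-x->S7 S7-y->S8 S8-x->S9 S8-y->S10 S9-x->S11 S9-y->S12 S10-x->S13 S10-y->S14 S11-x->S7 S11-y->S8 S12-x->S9 S12-y->S10 S13-x->S11 S13-y->S12 S14-x->S13 S14-y->S14

A DFA must remember the last 3 symbols (since which symbol is third-to-last isn't known until the input ends). Use one state per possible window of the last ≤3 symbols; accept from those whose window starts with `x`.
A 15-state machine:
          x    y  
>  S0     S1   S2 
   S1     S3   S4 
   S2     S5   S6 
   S3     S7   S8 
   S4     S9  S10 
   S5    S11  S12 
   S6    S13  S14 
 * S7     S7   S8 
 * S8     S9  S10 
 * S9    S11  S12 
 * S10   S13  S14 
   S11    S7   S8 
   S12    S9  S10 
   S13   S11  S12 
   S14   S13  S14 
(> = start, * = accepting)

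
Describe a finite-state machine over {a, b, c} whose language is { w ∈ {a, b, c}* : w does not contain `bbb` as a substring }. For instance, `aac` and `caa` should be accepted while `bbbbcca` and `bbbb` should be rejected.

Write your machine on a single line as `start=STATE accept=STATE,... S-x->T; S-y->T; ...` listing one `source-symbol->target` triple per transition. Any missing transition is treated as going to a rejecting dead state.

start=S0; accept=S0,S1,S2; S0-a->S0; S0-b->S1; S0-c->S0; S1-a->S0; S1-b->S2; S1-c->S0; S2-a->S0; S2-b->S3; S2-c->S0; S3-a->S3; S3-b->S3; S3-c->S3

Track partial matches of the forbidden pattern `bbb`. State S3 is a dead state reached once `bbb` has occurred; every other state accepts. S0 means no part of `bbb` is currently matched.
        a   b   c  
>* S0   S0  S1  S0 
 * S1   S0  S2  S0 
 * S2   S0  S3  S0 
   S3   S3  S3  S3 
(> = start, * = accepting)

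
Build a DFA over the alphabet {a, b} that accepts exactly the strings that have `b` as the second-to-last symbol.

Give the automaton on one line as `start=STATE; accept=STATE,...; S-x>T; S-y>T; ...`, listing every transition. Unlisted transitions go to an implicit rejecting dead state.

start=S0; accept=S5,S6; S0-a>S1; S0-b>S2; S1-a>S3; S1-b>S4; S2-a>S5; S2-b>S6; S3-a>S3; S3-b>S4; S4-a>S5; S4-b>S6; S5-a>S3; S5-b>S4; S6-a>S5; S6-b>S6

Because acceptance depends on a position counted from the end, the machine has to buffer the most recent 2 symbols. Make each state the string of the last up-to-2 symbols read; on input `x` shift the window left and append `x`. Accept when the buffered window has length 2 and begins with `b`.
With 7 states:
        a   b  
>  S0   S1  S2 
   S1   S3  S4 
   S2   S5  S6 
   S3   S3  S4 
   S4   S5  S6 
 * S5   S3  S4 
 * S6   S5  S6 
(> = start, * = accepting)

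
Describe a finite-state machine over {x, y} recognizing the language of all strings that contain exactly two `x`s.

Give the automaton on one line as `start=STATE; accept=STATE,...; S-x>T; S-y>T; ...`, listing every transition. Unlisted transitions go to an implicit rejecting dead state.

start=q0; accept=q2; q0-x>q1; q0-y>q0; q1-x>q2; q1-y>q1; q2-x>q3; q2-y>q2; q3-x>q3; q3-y>q3

Count `x`s, saturating at 3: states q0 through q2 mean 0 through 2 `x`s seen; q3 means more than 2. Each `x` increments (capped at q3); other symbols loop. Accept from {q2}.
With 4 states:
        x   y  
>  q0   q1  q0 
   q1   q2  q1 
 * q2   q3  q2 
   q3   q3  q3 
(> = start, * = accepting)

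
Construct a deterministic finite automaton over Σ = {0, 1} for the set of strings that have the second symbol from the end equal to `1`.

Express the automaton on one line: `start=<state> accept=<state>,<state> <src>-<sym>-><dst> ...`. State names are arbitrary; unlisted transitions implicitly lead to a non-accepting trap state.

start=s0 accept=s5,s6 s0-0->s1 s0-1->s2 s1-0->s3 s1-1->s4 s2-0->s5 s2-1->s6 s3-0->s3 s3-1->s4 s4-0->s5 s4-1->s6 s5-0->s3 s5-1->s4 s6-0->s5 s6-1->s6

Because acceptance depends on a position counted from the end, the machine has to buffer the most recent 2 symbols. Make each state the string of the last up-to-2 symbols read; on input `x` shift the window left and append `x`. Accept when the buffered window has length 2 and begins with `1`.
7 states suffice.
        0   1  
>  s0   s1  s2 
   s1   s3  s4 
   s2   s5  s6 
   s3   s3  s4 
   s4   s5  s6 
 * s5   s3  s4 
 * s6   s5  s6 
(> = start, * = accepting)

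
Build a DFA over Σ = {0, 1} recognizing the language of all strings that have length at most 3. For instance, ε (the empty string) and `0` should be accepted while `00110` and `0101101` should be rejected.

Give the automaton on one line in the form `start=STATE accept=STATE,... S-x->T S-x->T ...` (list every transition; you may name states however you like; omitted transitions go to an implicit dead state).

start=S0 accept=S0,S1,S2,S3 S0-0->S1 S0-1->S1 S1-0->S2 S1-1->S2 S2-0->S3 S2-1->S3 S3-0->S4 S3-1->S4 S4-0->S4 S4-1->S4

We only need to distinguish lengths 0, 1, …, 3, and '>3'. Chain S0 → S1 → S2 → S3 → S4 on every symbol, with S4 looping. Accepting states: {S0, S1, S2, S3}.
        0   1  
>* S0   S1  S1 
 * S1   S2  S2 
 * S2   S3  S3 
 * S3   S4  S4 
   S4   S4  S4 
(> = start, * = accepting)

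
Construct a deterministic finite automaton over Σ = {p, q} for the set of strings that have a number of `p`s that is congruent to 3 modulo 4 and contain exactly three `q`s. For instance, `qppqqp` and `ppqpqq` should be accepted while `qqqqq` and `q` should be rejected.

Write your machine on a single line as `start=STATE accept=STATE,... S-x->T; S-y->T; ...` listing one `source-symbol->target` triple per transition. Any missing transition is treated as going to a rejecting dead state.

start=s0; accept=s16; s0-p->s1; s0-q->s2; s1-p->s3; s1-q->s4; s2-p->s4; s2-q->s5; s3-p->s6; s3-q->s7; s4-p->s7; s4-q->s8; s5-p->s8; s5-q->s9; s6-p->s0; s6-q->s10; s7-p->s10; s7-q->s11; s8-p->s11; s8-q->s12; s9-p->s12; s9-q->s13; s10-p->s2; s10-q->s14; s11-p->s14; s11-q->s15; s12-p->s15; s12-q->s13; s13-p->s13; s13-q->s13; s14-p->s5; s14-q->s16; s15-p->s16; s15-q->s13; s16-p->s9; s16-q->s13

Build one automaton per condition and run them in lockstep. One (4 states) tracks the count of `p`s modulo 4; the other (5 states) tracks the count of `q`s, saturating at 4. Each combined state is a pair, one component from each; accept when both components accept. After merging equivalent states the machine shrinks.
A 17-state machine:
          p    q  
>  s0     s1   s2 
   s1     s3   s4 
   s2     s4   s5 
   s3     s6   s7 
   s4     s7   s8 
   s5     s8   s9 
   s6     s0  s10 
   s7    s10  s11 
   s8    s11  s12 
   s9    s12  s13 
   s10    s2  s14 
   s11   s14  s15 
   s12   s15  s13 
   s13   s13  s13 
   s14    s5  s16 
   s15   s16  s13 
 * s16    s9  s13 
(> = start, * = accepting)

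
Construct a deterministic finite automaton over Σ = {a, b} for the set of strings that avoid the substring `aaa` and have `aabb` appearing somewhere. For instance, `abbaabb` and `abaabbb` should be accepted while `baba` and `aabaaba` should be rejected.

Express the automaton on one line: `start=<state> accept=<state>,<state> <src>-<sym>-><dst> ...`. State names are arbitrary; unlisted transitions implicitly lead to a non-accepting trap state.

Run two small machines in parallel and take their product. The first has 4 states tracking partial matches of the forbidden pattern `aaa`; the second has 5 states tracking whether and how much of `aabb` has been seen. A product state is a pair (one from each), accepting exactly when both do. Equivalent product states are then merged.
An 8-state machine:
        a   b  
>  q0   q1  q0 
   q1   q2  q0 
   q2   q3  q4 
   q3   q3  q3 
   q4   q1  q5 
 * q5   q6  q5 
 * q6   q7  q5 
 * q7   q3  q5 
(> = start, * = accepting)

start=q0 accept=q5,q6,q7 q0-a->q1 q0-b->q0 q1-a->q2 q1-b->q0 q2-a->q3 q2-b->q4 q3-a->q3 q3-b->q3 q4-a->q1 q4-b->q5 q5-a->q6 q5-b->q5 q6-a->q7 q6-b->q5 q7-a->q3 q7-b->q5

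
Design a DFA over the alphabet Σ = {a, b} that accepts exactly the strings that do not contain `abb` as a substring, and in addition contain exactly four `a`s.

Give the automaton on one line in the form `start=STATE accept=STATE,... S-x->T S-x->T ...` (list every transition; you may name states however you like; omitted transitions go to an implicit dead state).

Run two small machines in parallel and take their product. One (4 states) tracks partial matches of the forbidden pattern `abb`; the other (6 states) tracks the count of `a`s, saturating at 5. Each combined state is a pair, one component from each; accept when both components accept.
A 16-state machine:
          a    b  
>  q0     q1   q0 
   q1     q2   q3 
   q2     q4   q5 
   q3     q2   q6 
   q4     q7   q8 
   q5     q4   q9 
   q6     q9   q6 
 * q7    q10  q11 
   q8     q7  q12 
   q9    q12   q9 
   q10   q10  q13 
 * q11   q10  q14 
   q12   q14  q12 
   q13   q10  q15 
   q14   q15  q14 
   q15   q15  q15 
(> = start, * = accepting)

start=q0 accept=q7,q11 q0-a->q1 q0-b->q0 q1-a->q2 q1-b->q3 q2-a->q4 q2-b->q5 q3-a->q2 q3-b->q6 q4-a->q7 q4-b->q8 q5-a->q4 q5-b->q9 q6-a->q9 q6-b->q6 q7-a->q10 q7-b->q11 q8-a->q7 q8-b->q12 q9-a->q12 q9-b->q9 q10-a->q10 q10-b->q13 q11-a->q10 q11-b->q14 q12-a->q14 q12-b->q12 q13-a->q10 q13-b->q15 q14-a->q15 q14-b->q14 q15-a->q15 q15-b->q15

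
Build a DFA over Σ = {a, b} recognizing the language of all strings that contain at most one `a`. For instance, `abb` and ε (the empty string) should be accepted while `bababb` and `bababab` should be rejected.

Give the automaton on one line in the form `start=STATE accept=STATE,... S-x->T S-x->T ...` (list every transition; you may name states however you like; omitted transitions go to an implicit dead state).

Only the number of `a`s matters, and only up to 2. Make a chain q0 → q1 → q2 advanced by each `a` (with q2 absorbing); every other symbol self-loops. The accepting set is {q0, q1}.
        a   b  
>* q0   q1  q0 
 * q1   q2  q1 
   q2   q2  q2 
(> = start, * = accepting)

start=q0 accept=q0,q1 q0-a->q1 q0-b->q0 q1-a->q2 q1-b->q1 q2-a->q2 q2-b->q2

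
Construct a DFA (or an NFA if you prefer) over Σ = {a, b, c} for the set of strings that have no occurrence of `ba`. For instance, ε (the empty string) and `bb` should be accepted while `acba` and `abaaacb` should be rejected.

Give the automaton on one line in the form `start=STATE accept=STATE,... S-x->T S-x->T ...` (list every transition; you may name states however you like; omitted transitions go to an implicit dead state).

Track partial matches of the forbidden pattern `ba`. State s2 is a dead state reached once `ba` has occurred; every other state accepts. s0 means no part of `ba` is currently matched.
3 states suffice.
        a   b   c  
>* s0   s0  s1  s0 
 * s1   s2  s1  s0 
   s2   s2  s2  s2 
(> = start, * = accepting)

start=s0 accept=s0,s1 s0-a->s0 s0-b->s1 s0-c->s0 s1-a->s2 s1-b->s1 s1-c->s0 s2-a->s2 s2-b->s2 s2-c->s2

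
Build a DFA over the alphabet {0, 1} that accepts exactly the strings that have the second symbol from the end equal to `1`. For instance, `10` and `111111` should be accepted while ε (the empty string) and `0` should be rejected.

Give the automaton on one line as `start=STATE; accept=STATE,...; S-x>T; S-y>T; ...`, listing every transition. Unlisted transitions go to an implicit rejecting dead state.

A DFA must remember the last 2 symbols (since which symbol is second-to-last isn't known until the input ends). Use one state per possible window of the last ≤2 symbols; accept from those whose window starts with `1`.
7 states suffice.
        0   1  
>  S0   S1  S2 
   S1   S3  S4 
   S2   S5  S6 
   S3   S3  S4 
   S4   S5  S6 
 * S5   S3  S4 
 * S6   S5  S6 
(> = start, * = accepting)

start=S0; accept=S5,S6; S0-0>S1; S0-1>S2; S1-0>S3; S1-1>S4; S2-0>S5; S2-1>S6; S3-0>S3; S3-1>S4; S4-0>S5; S4-1>S6; S5-0>S3; S5-1>S4; S6-0>S5; S6-1>S6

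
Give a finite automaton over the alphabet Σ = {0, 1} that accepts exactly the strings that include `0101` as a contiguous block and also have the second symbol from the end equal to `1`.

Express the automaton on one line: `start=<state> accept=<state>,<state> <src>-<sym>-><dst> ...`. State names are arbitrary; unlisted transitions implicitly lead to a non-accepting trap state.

Run two small machines in parallel and take their product. One (5 states) tracks whether and how much of `0101` has been seen; the other (7 states) tracks the last 2 symbols read. Each combined state is a pair, one component from each; accept when both components accept.
12 states suffice.
          0    1  
>  s0     s1   s2 
   s1     s3   s4 
   s2     s5   s6 
   s3     s3   s4 
   s4     s7   s6 
   s5     s3   s4 
   s6     s5   s6 
   s7     s3   s8 
   s8     s9  s10 
 * s9    s11   s8 
 * s10    s9  s10 
   s11   s11   s8 
(> = start, * = accepting)

start=s0 accept=s9,s10 s0-0->s1 s0-1->s2 s1-0->s3 s1-1->s4 s2-0->s5 s2-1->s6 s3-0->s3 s3-1->s4 s4-0->s7 s4-1->s6 s5-0->s3 s5-1->s4 s6-0->s5 s6-1->s6 s7-0->s3 s7-1->s8 s8-0->s9 s8-1->s10 s9-0->s11 s9-1->s8 s10-0->s9 s10-1->s10 s11-0->s11 s11-1->s8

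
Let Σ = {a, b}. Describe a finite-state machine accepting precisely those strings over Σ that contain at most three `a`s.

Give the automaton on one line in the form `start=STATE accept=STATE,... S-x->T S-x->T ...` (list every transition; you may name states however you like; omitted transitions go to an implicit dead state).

Only the number of `a`s matters, and only up to 4. Make a chain q0 → q1 → q2 → q3 → q4 advanced by each `a` (with q4 absorbing); every other symbol self-loops. The accepting set is {q0, q1, q2, q3}.
        a   b  
>* q0   q1  q0 
 * q1   q2  q1 
 * q2   q3  q2 
 * q3   q4  q3 
   q4   q4  q4 
(> = start, * = accepting)

start=q0 accept=q0,q1,q2,q3 q0-a->q1 q0-b->q0 q1-a->q2 q1-b->q1 q2-a->q3 q2-b->q2 q3-a->q4 q3-b->q3 q4-a->q4 q4-b->q4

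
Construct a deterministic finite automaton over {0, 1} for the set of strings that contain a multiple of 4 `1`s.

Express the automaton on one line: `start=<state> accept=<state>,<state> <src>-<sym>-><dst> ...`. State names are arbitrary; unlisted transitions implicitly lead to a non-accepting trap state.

Keep the running count of `1`s modulo 4: each `1` advances along the cycle s0 → s1 → s2 → s3 → s0 while other symbols loop. Accept at s0.
With 4 states:
        0   1  
>* s0   s0  s1 
   s1   s1  s2 
   s2   s2  s3 
   s3   s3  s0 
(> = start, * = accepting)

start=s0 accept=s0 s0-0->s0 s0-1->s1 s1-0->s1 s1-1->s2 s2-0->s2 s2-1->s3 s3-0->s3 s3-1->s0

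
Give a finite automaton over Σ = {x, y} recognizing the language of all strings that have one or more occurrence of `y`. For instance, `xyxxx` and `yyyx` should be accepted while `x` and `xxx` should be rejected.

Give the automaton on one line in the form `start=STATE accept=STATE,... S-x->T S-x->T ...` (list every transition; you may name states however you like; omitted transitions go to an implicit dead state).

Only the number of `y`s matters, and only up to 2. Make a chain A → B → C advanced by each `y` (with C absorbing); every other symbol self-loops. The accepting set is {B, C}.
A 3-state machine:
       x  y 
>  A   A  B 
 * B   B  C 
 * C   C  C 
(> = start, * = accepting)

start=A accept=B,C A-x->A A-y->B B-x->B B-y->C C-x->C C-y->C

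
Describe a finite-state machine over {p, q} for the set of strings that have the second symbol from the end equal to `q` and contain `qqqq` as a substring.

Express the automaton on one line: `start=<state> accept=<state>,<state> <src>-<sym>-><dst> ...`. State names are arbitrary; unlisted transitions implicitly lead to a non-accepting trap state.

start=A accept=E,F A-p->A A-q->B B-p->A B-q->C C-p->A C-q->D D-p->A D-q->E E-p->F E-q->E F-p->G F-q->H G-p->G G-q->H H-p->F H-q->E

Build one automaton per condition and run them in lockstep. One (7 states) tracks the last 2 symbols read; the other (5 states) tracks whether and how much of `qqqq` has been seen. Each combined state is a pair, one component from each; accept when both components accept. After merging equivalent states the machine shrinks.
An 8-state machine:
       p  q 
>  A   A  B 
   B   A  C 
   C   A  D 
   D   A  E 
 * E   F  E 
 * F   G  H 
   G   G  H 
   H   F  E 
(> = start, * = accepting)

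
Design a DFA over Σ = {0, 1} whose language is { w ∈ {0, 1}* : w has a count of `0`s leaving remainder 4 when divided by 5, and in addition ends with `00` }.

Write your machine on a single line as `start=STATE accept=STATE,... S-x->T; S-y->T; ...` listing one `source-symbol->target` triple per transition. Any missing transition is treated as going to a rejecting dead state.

start=S0; accept=S7; S0-0->S1; S0-1->S0; S1-0->S2; S1-1->S3; S2-0->S4; S2-1->S5; S3-0->S6; S3-1->S3; S4-0->S7; S4-1->S8; S5-0->S9; S5-1->S5; S6-0->S4; S6-1->S5; S7-0->S10; S7-1->S11; S8-0->S12; S8-1->S8; S9-0->S7; S9-1->S8; S10-0->S13; S10-1->S0; S11-0->S14; S11-1->S11; S12-0->S10; S12-1->S11; S13-0->S2; S13-1->S3; S14-0->S13; S14-1->S0

Build one automaton per condition and run them in lockstep. One (5 states) tracks the count of `0`s modulo 5; the other (3 states) tracks how much of the suffix `00` has currently been matched. Each combined state is a pair, one component from each; accept when both components accept.
A 15-state machine:
          0    1  
>  S0     S1   S0 
   S1     S2   S3 
   S2     S4   S5 
   S3     S6   S3 
   S4     S7   S8 
   S5     S9   S5 
   S6     S4   S5 
 * S7    S10  S11 
   S8    S12   S8 
   S9     S7   S8 
   S10   S13   S0 
   S11   S14  S11 
   S12   S10  S11 
   S13    S2   S3 
   S14   S13   S0 
(> = start, * = accepting)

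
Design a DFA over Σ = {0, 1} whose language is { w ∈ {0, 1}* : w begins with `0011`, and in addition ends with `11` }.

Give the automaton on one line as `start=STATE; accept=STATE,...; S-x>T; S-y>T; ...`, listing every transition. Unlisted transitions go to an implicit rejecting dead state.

start=S0; accept=S5; S0-0>S1; S0-1>S2; S1-0>S3; S1-1>S2; S2-0>S2; S2-1>S2; S3-0>S2; S3-1>S4; S4-0>S2; S4-1>S5; S5-0>S6; S5-1>S5; S6-0>S6; S6-1>S7; S7-0>S6; S7-1>S5

Build one automaton per condition and run them in lockstep. The first has 6 states tracking whether the input so far still matches the prefix `0011`; the second has 3 states tracking how much of the suffix `11` has currently been matched. A product state is a pair (one from each), accepting exactly when both do. Equivalent product states are then merged.
8 states suffice.
        0   1  
>  S0   S1  S2 
   S1   S3  S2 
   S2   S2  S2 
   S3   S2  S4 
   S4   S2  S5 
 * S5   S6  S5 
   S6   S6  S7 
   S7   S6  S5 
(> = start, * = accepting)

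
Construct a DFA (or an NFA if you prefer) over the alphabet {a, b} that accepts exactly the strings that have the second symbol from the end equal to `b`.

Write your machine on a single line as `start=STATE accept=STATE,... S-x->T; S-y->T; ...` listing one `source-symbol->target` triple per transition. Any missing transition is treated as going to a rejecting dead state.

A DFA must remember the last 2 symbols (since which symbol is second-to-last isn't known until the input ends). Use one state per possible window of the last ≤2 symbols; accept from those whose window starts with `b`.
With 7 states:
        a   b  
>  q0   q1  q2 
   q1   q3  q4 
   q2   q5  q6 
   q3   q3  q4 
   q4   q5  q6 
 * q5   q3  q4 
 * q6   q5  q6 
(> = start, * = accepting)

start=q0; accept=q5,q6; q0-a->q1; q0-b->q2; q1-a->q3; q1-b->q4; q2-a->q5; q2-b->q6; q3-a->q3; q3-b->q4; q4-a->q5; q4-b->q6; q5-a->q3; q5-b->q4; q6-a->q5; q6-b->q6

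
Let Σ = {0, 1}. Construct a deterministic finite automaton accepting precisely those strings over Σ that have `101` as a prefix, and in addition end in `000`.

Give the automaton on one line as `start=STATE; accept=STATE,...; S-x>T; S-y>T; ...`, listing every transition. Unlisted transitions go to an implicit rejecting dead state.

Handle the two conditions separately and then intersect. One (5 states) tracks whether the input so far still matches the prefix `101`; the other (4 states) tracks how much of the suffix `000` has currently been matched. Each combined state is a pair, one component from each; accept when both components accept. After merging equivalent states the machine shrinks.
An 8-state machine:
        0   1  
>  q0   q1  q2 
   q1   q1  q1 
   q2   q3  q1 
   q3   q1  q4 
   q4   q5  q4 
   q5   q6  q4 
   q6   q7  q4 
 * q7   q7  q4 
(> = start, * = accepting)

start=q0; accept=q7; q0-0>q1; q0-1>q2; q1-0>q1; q1-1>q1; q2-0>q3; q2-1>q1; q3-0>q1; q3-1>q4; q4-0>q5; q4-1>q4; q5-0>q6; q5-1>q4; q6-0>q7; q6-1>q4; q7-0>q7; q7-1>q4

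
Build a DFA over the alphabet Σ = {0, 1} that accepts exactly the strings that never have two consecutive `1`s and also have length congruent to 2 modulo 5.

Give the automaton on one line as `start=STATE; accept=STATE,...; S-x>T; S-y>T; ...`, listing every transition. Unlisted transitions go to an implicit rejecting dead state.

Run two small machines in parallel and take their product. The first has 3 states tracking partial matches of the forbidden pattern `11`; the second has 5 states tracking the input length modulo 5. A product state is a pair (one from each), accepting exactly when both do. Minimizing collapses redundant product states.
With 11 states:
          0    1  
>  s0     s1   s2 
   s1     s3   s4 
   s2     s3   s5 
 * s3     s6   s7 
 * s4     s6   s5 
   s5     s5   s5 
   s6     s8   s9 
   s7     s8   s5 
   s8     s0  s10 
   s9     s0   s5 
   s10    s1   s5 
(> = start, * = accepting)

start=s0; accept=s3,s4; s0-0>s1; s0-1>s2; s1-0>s3; s1-1>s4; s2-0>s3; s2-1>s5; s3-0>s6; s3-1>s7; s4-0>s6; s4-1>s5; s5-0>s5; s5-1>s5; s6-0>s8; s6-1>s9; s7-0>s8; s7-1>s5; s8-0>s0; s8-1>s10; s9-0>s0; s9-1>s5; s10-0>s1; s10-1>s5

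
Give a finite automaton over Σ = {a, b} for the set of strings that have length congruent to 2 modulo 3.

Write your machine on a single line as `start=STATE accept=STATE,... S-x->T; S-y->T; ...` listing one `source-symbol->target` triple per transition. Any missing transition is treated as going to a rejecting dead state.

start=S0; accept=S2; S0-a->S1; S0-b->S1; S1-a->S2; S1-b->S2; S2-a->S0; S2-b->S0

Count input length modulo 3: every symbol advances one step around the cycle S0 → S1 → S2 → S0. Accept at S2.
3 states suffice.
        a   b  
>  S0   S1  S1 
   S1   S2  S2 
 * S2   S0  S0 
(> = start, * = accepting)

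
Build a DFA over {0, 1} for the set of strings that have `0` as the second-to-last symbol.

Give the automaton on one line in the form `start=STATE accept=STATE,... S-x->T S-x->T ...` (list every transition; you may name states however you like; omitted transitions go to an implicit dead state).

start=q0 accept=q3,q4 q0-0->q1 q0-1->q2 q1-0->q3 q1-1->q4 q2-0->q5 q2-1->q6 q3-0->q3 q3-1->q4 q4-0->q5 q4-1->q6 q5-0->q3 q5-1->q4 q6-0->q5 q6-1->q6

Because acceptance depends on a position counted from the end, the machine has to buffer the most recent 2 symbols. Make each state the string of the last up-to-2 symbols read; on input `x` shift the window left and append `x`. Accept when the buffered window has length 2 and begins with `0`.
7 states suffice.
        0   1  
>  q0   q1  q2 
   q1   q3  q4 
   q2   q5  q6 
 * q3   q3  q4 
 * q4   q5  q6 
   q5   q3  q4 
   q6   q5  q6 
(> = start, * = accepting)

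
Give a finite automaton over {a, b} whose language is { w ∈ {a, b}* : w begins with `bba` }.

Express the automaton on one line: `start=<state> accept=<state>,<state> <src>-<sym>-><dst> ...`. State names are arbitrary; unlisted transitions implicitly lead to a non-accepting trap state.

Check the first 3 symbols one by one: q0 through q2 record how many have matched `bba` so far; any wrong symbol goes to the dead state q4. After all 3 match we enter the accepting sink q3.
A 5-state machine:
        a   b  
>  q0   q4  q1 
   q1   q4  q2 
   q2   q3  q4 
 * q3   q3  q3 
   q4   q4  q4 
(> = start, * = accepting)

start=q0 accept=q3 q0-a->q4 q0-b->q1 q1-a->q4 q1-b->q2 q2-a->q3 q2-b->q4 q3-a->q3 q3-b->q3 q4-a->q4 q4-b->q4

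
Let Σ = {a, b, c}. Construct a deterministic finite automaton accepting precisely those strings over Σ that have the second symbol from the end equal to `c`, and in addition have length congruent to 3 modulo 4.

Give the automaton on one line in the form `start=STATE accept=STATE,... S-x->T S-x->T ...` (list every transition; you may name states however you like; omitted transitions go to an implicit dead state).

Handle the two conditions separately and then intersect. The first has 13 states tracking the last 2 symbols read; the second has 4 states tracking the input length modulo 4. A product state is a pair (one from each), accepting exactly when both do. After merging equivalent states the machine shrinks.
        a   b   c  
>  S0   S1  S1  S1 
   S1   S2  S2  S3 
   S2   S4  S4  S4 
   S3   S5  S5  S5 
   S4   S0  S0  S0 
 * S5   S0  S0  S0 
(> = start, * = accepting)

start=S0 accept=S5 S0-a->S1 S0-b->S1 S0-c->S1 S1-a->S2 S1-b->S2 S1-c->S3 S2-a->S4 S2-b->S4 S2-c->S4 S3-a->S5 S3-b->S5 S3-c->S5 S4-a->S0 S4-b->S0 S4-c->S0 S5-a->S0 S5-b->S0 S5-c->S0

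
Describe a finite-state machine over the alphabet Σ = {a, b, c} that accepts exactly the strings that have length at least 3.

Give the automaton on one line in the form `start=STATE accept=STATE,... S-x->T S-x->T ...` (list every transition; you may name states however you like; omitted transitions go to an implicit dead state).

start=q0 accept=q3,q4 q0-a->q1 q0-b->q1 q0-c->q1 q1-a->q2 q1-b->q2 q1-c->q2 q2-a->q3 q2-b->q3 q2-c->q3 q3-a->q4 q3-b->q4 q3-c->q4 q4-a->q4 q4-b->q4 q4-c->q4

Count input length up to 4: every symbol moves from q0 toward q4, which means 'more than 3' and absorbs. Accept from {q3, q4}.
5 states suffice.
        a   b   c  
>  q0   q1  q1  q1 
   q1   q2  q2  q2 
   q2   q3  q3  q3 
 * q3   q4  q4  q4 
 * q4   q4  q4  q4 
(> = start, * = accepting)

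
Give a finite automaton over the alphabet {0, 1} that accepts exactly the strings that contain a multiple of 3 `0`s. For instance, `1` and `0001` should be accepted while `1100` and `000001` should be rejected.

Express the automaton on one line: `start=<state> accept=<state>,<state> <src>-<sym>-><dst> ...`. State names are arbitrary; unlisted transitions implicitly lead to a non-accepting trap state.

The only thing that matters is how many `0`s have appeared, reduced mod 3. Use one state per residue: A for 0, …, C for 2. Reading `0` moves to the next residue; anything else stays put. A is accepting.
3 states suffice.
       0  1 
>* A   B  A 
   B   C  B 
   C   A  C 
(> = start, * = accepting)

start=A accept=A A-0->B A-1->A B-0->C B-1->B C-0->A C-1->C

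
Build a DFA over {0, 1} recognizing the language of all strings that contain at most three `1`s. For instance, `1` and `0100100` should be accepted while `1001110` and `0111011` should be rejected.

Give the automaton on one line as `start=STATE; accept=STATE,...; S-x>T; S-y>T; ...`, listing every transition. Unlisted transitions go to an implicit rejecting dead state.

Only the number of `1`s matters, and only up to 4. Make a chain q0 → q1 → q2 → q3 → q4 advanced by each `1` (with q4 absorbing); every other symbol self-loops. The accepting set is {q0, q1, q2, q3}.
A 5-state machine:
        0   1  
>* q0   q0  q1 
 * q1   q1  q2 
 * q2   q2  q3 
 * q3   q3  q4 
   q4   q4  q4 
(> = start, * = accepting)

start=q0; accept=q0,q1,q2,q3; q0-0>q0; q0-1>q1; q1-0>q1; q1-1>q2; q2-0>q2; q2-1>q3; q3-0>q3; q3-1>q4; q4-0>q4; q4-1>q4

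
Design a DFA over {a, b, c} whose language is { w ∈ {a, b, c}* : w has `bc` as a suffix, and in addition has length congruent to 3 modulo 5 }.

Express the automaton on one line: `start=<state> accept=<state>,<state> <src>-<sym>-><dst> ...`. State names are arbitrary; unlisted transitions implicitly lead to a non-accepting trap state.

start=q0 accept=q8 q0-a->q1 q0-b->q2 q0-c->q1 q1-a->q3 q1-b->q4 q1-c->q3 q2-a->q3 q2-b->q4 q2-c->q5 q3-a->q6 q3-b->q7 q3-c->q6 q4-a->q6 q4-b->q7 q4-c->q8 q5-a->q6 q5-b->q7 q5-c->q6 q6-a->q9 q6-b->q10 q6-c->q9 q7-a->q9 q7-b->q10 q7-c->q11 q8-a->q9 q8-b->q10 q8-c->q9 q9-a->q0 q9-b->q12 q9-c->q0 q10-a->q0 q10-b->q12 q10-c->q13 q11-a->q0 q11-b->q12 q11-c->q0 q12-a->q1 q12-b->q2 q12-c->q14 q13-a->q1 q13-b->q2 q13-c->q1 q14-a->q3 q14-b->q4 q14-c->q3

Handle the two conditions separately and then intersect. One (3 states) tracks how much of the suffix `bc` has currently been matched; the other (5 states) tracks the input length modulo 5. Each combined state is a pair, one component from each; accept when both components accept.
With 15 states:
          a    b    c  
>  q0     q1   q2   q1 
   q1     q3   q4   q3 
   q2     q3   q4   q5 
   q3     q6   q7   q6 
   q4     q6   q7   q8 
   q5     q6   q7   q6 
   q6     q9  q10   q9 
   q7     q9  q10  q11 
 * q8     q9  q10   q9 
   q9     q0  q12   q0 
   q10    q0  q12  q13 
   q11    q0  q12   q0 
   q12    q1   q2  q14 
   q13    q1   q2   q1 
   q14    q3   q4   q3 
(> = start, * = accepting)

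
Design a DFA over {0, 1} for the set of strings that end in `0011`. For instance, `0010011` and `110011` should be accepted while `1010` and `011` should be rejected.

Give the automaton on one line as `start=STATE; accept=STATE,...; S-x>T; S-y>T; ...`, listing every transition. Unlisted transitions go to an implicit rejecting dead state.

start=A; accept=E; A-0>B; A-1>A; B-0>C; B-1>A; C-0>C; C-1>D; D-0>B; D-1>E; E-0>B; E-1>A

Remember how much of `0011` the current input suffix matches. State A means no match yet; B means the last symbol is `0`; C means the last 2 symbols are `00`; D means the last 3 symbols are `001`; E means the last 4 symbols are `0011`. Only E accepts. On a mismatch, fall back to the longest proper suffix that is still a prefix of `0011`.
       0  1 
>  A   B  A 
   B   C  A 
   C   C  D 
   D   B  E 
 * E   B  A 
(> = start, * = accepting)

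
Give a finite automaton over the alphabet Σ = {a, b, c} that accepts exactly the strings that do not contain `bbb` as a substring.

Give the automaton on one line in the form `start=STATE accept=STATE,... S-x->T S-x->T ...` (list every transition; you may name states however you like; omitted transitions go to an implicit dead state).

This is the complement of 'contains `bbb`'. Use the same substring-matching states — s0 through s3 holding how much of `bbb` has just been matched — but flip the accepting set: everything except the trap s3 accepts.
        a   b   c  
>* s0   s0  s1  s0 
 * s1   s0  s2  s0 
 * s2   s0  s3  s0 
   s3   s3  s3  s3 
(> = start, * = accepting)

start=s0 accept=s0,s1,s2 s0-a->s0 s0-b->s1 s0-c->s0 s1-a->s0 s1-b->s2 s1-c->s0 s2-a->s0 s2-b->s3 s2-c->s0 s3-a->s3 s3-b->s3 s3-c->s3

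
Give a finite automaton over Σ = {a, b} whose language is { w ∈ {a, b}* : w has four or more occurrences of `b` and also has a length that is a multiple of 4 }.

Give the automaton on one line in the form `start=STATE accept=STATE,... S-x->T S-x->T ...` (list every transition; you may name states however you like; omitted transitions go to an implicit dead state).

start=s0 accept=s13 s0-a->s1 s0-b->s2 s1-a->s3 s1-b->s4 s2-a->s4 s2-b->s5 s3-a->s6 s3-b->s7 s4-a->s7 s4-b->s8 s5-a->s8 s5-b->s9 s6-a->s0 s6-b->s10 s7-a->s10 s7-b->s11 s8-a->s11 s8-b->s12 s9-a->s12 s9-b->s13 s10-a->s2 s10-b->s14 s11-a->s14 s11-b->s15 s12-a->s15 s12-b->s16 s13-a->s16 s13-b->s16 s14-a->s5 s14-b->s17 s15-a->s17 s15-b->s18 s16-a->s18 s16-b->s18 s17-a->s9 s17-b->s19 s18-a->s19 s18-b->s19 s19-a->s13 s19-b->s13

Build one automaton per condition and run them in lockstep. The first has 6 states tracking the count of `b`s, saturating at 5; the second has 4 states tracking the input length modulo 4. A product state is a pair (one from each), accepting exactly when both do. After merging equivalent states the machine shrinks.
20 states suffice.
          a    b  
>  s0     s1   s2 
   s1     s3   s4 
   s2     s4   s5 
   s3     s6   s7 
   s4     s7   s8 
   s5     s8   s9 
   s6     s0  s10 
   s7    s10  s11 
   s8    s11  s12 
   s9    s12  s13 
   s10    s2  s14 
   s11   s14  s15 
   s12   s15  s16 
 * s13   s16  s16 
   s14    s5  s17 
   s15   s17  s18 
   s16   s18  s18 
   s17    s9  s19 
   s18   s19  s19 
   s19   s13  s13 
(> = start, * = accepting)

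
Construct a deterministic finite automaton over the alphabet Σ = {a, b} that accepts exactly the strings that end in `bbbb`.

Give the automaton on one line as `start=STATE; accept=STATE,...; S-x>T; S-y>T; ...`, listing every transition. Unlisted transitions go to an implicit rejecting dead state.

start=S0; accept=S4; S0-a>S0; S0-b>S1; S1-a>S0; S1-b>S2; S2-a>S0; S2-b>S3; S3-a>S0; S3-b>S4; S4-a>S0; S4-b>S4

Let each state record the length of the longest suffix of the input read so far that is also a prefix of `bbbb`. S1 means the last symbol is `b`; S2 means the last 2 symbols are `bb`; S3 means the last 3 symbols are `bbb`; S4 means the last 4 symbols are `bbbb`. Accept only at S4, where the string currently ends in `bbbb`.
With 5 states:
        a   b  
>  S0   S0  S1 
   S1   S0  S2 
   S2   S0  S3 
   S3   S0  S4 
 * S4   S0  S4 
(> = start, * = accepting)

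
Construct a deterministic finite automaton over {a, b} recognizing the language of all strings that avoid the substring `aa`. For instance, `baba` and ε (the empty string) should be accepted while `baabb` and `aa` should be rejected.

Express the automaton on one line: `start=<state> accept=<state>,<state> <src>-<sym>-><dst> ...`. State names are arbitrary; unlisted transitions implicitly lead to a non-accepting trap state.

start=q0 accept=q0,q1 q0-a->q1 q0-b->q0 q1-a->q2 q1-b->q0 q2-a->q2 q2-b->q2

This is the complement of 'contains `aa`'. Use the same substring-matching states — q0 through q2 holding how much of `aa` has just been matched — but flip the accepting set: everything except the trap q2 accepts.
3 states suffice.
        a   b  
>* q0   q1  q0 
 * q1   q2  q0 
   q2   q2  q2 
(> = start, * = accepting)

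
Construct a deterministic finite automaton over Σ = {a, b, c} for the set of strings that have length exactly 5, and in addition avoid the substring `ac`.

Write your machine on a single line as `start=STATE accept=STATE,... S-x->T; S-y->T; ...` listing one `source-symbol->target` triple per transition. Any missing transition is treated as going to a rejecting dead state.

Run two small machines in parallel and take their product. The first has 7 states tracking the input length, saturating at 6; the second has 3 states tracking partial matches of the forbidden pattern `ac`. A product state is a pair (one from each), accepting exactly when both do.
18 states suffice.
          a    b    c  
>  q0     q1   q2   q2 
   q1     q3   q4   q5 
   q2     q3   q4   q4 
   q3     q6   q7   q8 
   q4     q6   q7   q7 
   q5     q8   q8   q8 
   q6     q9  q10  q11 
   q7     q9  q10  q10 
   q8    q11  q11  q11 
   q9    q12  q13  q14 
   q10   q12  q13  q13 
   q11   q14  q14  q14 
 * q12   q15  q16  q17 
 * q13   q15  q16  q16 
   q14   q17  q17  q17 
   q15   q15  q16  q17 
   q16   q15  q16  q16 
   q17   q17  q17  q17 
(> = start, * = accepting)

start=q0; accept=q12,q13; q0-a->q1; q0-b->q2; q0-c->q2; q1-a->q3; q1-b->q4; q1-c->q5; q2-a->q3; q2-b->q4; q2-c->q4; q3-a->q6; q3-b->q7; q3-c->q8; q4-a->q6; q4-b->q7; q4-c->q7; q5-a->q8; q5-b->q8; q5-c->q8; q6-a->q9; q6-b->q10; q6-c->q11; q7-a->q9; q7-b->q10; q7-c->q10; q8-a->q11; q8-b->q11; q8-c->q11; q9-a->q12; q9-b->q13; q9-c->q14; q10-a->q12; q10-b->q13; q10-c->q13; q11-a->q14; q11-b->q14; q11-c->q14; q12-a->q15; q12-b->q16; q12-c->q17; q13-a->q15; q13-b->q16; q13-c->q16; q14-a->q17; q14-b->q17; q14-c->q17; q15-a->q15; q15-b->q16; q15-c->q17; q16-a->q15; q16-b->q16; q16-c->q16; q17-a->q17; q17-b->q17; q17-c->q17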